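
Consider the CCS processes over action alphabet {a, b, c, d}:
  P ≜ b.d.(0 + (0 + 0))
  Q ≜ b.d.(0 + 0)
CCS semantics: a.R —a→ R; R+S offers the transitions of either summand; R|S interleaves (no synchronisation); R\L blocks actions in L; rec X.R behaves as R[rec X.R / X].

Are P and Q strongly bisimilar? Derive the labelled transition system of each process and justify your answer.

Reachable graph of P (3 states):
  m0 = b.d.(0 + (0 + 0)) ⊢ -b-> m1
  m1 = d.(0 + (0 + 0)) ⊢ -d-> m2
  m2 = 0 + (0 + 0) ⊢ (no moves)
Reachable graph of Q (3 states):
  n0 = b.d.(0 + 0) ⊢ -b-> n1
  n1 = d.(0 + 0) ⊢ -d-> n2
  n2 = 0 + 0 ⊢ (no moves)
Coarsest stable partition (strong bisimilarity classes):
  B0 = {m0, n0}
  B1 = {m1, n1}
  B2 = {m2, n2}
m0 ∈ B0, n0 ∈ B0 → same block

P ~ Q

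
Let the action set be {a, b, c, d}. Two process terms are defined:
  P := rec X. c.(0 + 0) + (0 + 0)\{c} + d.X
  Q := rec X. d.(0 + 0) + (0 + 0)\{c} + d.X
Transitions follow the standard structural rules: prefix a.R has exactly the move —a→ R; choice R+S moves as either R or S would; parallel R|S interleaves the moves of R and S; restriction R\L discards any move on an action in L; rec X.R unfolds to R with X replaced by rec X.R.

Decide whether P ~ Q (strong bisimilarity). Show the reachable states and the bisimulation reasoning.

not bisimilar

Reachable graph of P (2 states):
  m0 = rec X. c.(0 + 0) + (0 + 0)\{c} + d.X has moves -c-> m1, -d-> m0
  m1 = 0 + 0 has moves (no moves)
Reachable graph of Q (2 states):
  n0 = rec X. d.(0 + 0) + (0 + 0)\{c} + d.X has moves -d-> n0, -d-> n1
  n1 = 0 + 0 has moves (no moves)
Partition-refinement fixed point:
  B0 = {m0}
  B1 = {m1, n1}
  B2 = {n0}
m0 ∈ B0, n0 ∈ B2 → different blocks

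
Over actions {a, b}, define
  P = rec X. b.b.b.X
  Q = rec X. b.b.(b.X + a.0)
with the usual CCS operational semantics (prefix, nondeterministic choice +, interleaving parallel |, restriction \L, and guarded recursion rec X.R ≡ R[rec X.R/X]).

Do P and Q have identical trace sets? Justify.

Reachable graph of P (3 states):
  u0 = rec X. b.b.b.X | --b--▸ u1
  u1 = b.b.(rec X. b.b.b.X) | --b--▸ u2
  u2 = b.(rec X. b.b.b.X) | --b--▸ u0
Reachable graph of Q (4 states):
  v0 = rec X. b.b.(b.X + a.0) | --b--▸ v1
  v1 = b.(b.(rec X. b.b.(b.X + a.0)) + a.0) | --b--▸ v2
  v2 = b.(rec X. b.b.(b.X + a.0)) + a.0 | --a--▸ v3, --b--▸ v0
  v3 = 0 | (no moves)
Trace ⟨bba⟩ through Q, begin at {v0}:
  [1] b ⇒ {v1}
  [2] b ⇒ {v2}
  [3] a ⇒ {v3}
  — Q admits the full trace.
Trace ⟨bba⟩ through P, begin at {u0}:
  [1] b ⇒ {u1}
  [2] b ⇒ {u2}
  [3] a ⇒ ∅ (P stuck)

NO — witness ⟨bba⟩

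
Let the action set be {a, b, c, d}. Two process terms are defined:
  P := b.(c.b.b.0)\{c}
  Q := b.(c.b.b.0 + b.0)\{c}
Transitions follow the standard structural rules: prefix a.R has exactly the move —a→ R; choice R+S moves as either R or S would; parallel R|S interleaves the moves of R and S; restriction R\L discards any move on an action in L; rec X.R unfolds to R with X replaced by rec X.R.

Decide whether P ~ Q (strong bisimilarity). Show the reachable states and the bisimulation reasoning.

NO

P's transition system — 2 states:
  u0 = b.(c.b.b.0)\{c} | =b=> u1
  u1 = (c.b.b.0)\{c} | (no moves)
Q's transition system — 3 states:
  v0 = b.(c.b.b.0 + b.0)\{c} | =b=> v1
  v1 = (c.b.b.0 + b.0)\{c} | =b=> v2
  v2 = 0\{c} | (no moves)
Partition-refinement fixed point:
  B0 = {u0, v1}
  B1 = {u1, v2}
  B2 = {v0}
u0 ∈ B0, v0 ∈ B2 → different blocks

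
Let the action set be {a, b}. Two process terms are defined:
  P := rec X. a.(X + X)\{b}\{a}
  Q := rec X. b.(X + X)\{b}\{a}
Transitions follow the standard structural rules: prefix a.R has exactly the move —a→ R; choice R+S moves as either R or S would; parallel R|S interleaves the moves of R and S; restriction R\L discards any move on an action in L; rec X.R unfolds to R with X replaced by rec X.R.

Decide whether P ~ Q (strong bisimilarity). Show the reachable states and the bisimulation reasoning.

Reachable graph of P (2 states):
  p0 = rec X. a.(X + X)\{b}\{a} :: ··a··> p1
  p1 = ((rec X. a.(X + X)\{b}\{a}) + (rec X. a.(X + X)\{b}\{a}))\{b}\{a} :: stopped
Reachable graph of Q (2 states):
  q0 = rec X. b.(X + X)\{b}\{a} :: ··b··> q1
  q1 = ((rec X. b.(X + X)\{b}\{a}) + (rec X. b.(X + X)\{b}\{a}))\{b}\{a} :: stopped
Partition-refinement fixed point:
  B0 = {p0}
  B1 = {p1, q1}
  B2 = {q0}
p0 ∈ B0, q0 ∈ B2 → different blocks

NO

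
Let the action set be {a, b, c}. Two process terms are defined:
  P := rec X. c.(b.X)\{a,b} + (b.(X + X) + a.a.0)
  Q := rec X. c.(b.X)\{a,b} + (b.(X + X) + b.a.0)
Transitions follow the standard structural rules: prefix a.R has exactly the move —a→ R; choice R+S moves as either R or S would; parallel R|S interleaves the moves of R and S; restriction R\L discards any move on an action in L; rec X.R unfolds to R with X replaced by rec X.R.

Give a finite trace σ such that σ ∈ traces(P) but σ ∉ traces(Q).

a

LTS(P): 5 reachable states
  u0 = rec X. c.(b.X)\{a,b} + (b.(X + X) + a.a.0) :: ··a··> u1, ··b··> u2, ··c··> u3
  u1 = a.0 :: ··a··> u4
  u2 = (rec X. c.(b.X)\{a,b} + (b.(X + X) + a.a.0)) + (rec X. c.(b.X)\{a,b} + (b.(X + X) + a.a.0)) :: ··a··> u1, ··b··> u2, ··c··> u3
  u3 = (b.(rec X. c.(b.X)\{a,b} + (b.(X + X) + a.a.0)))\{a,b} :: ∅
  u4 = 0 :: ∅
LTS(Q): 5 reachable states
  v0 = rec X. c.(b.X)\{a,b} + (b.(X + X) + b.a.0) :: ··b··> v1, ··b··> v2, ··c··> v3
  v1 = (rec X. c.(b.X)\{a,b} + (b.(X + X) + b.a.0)) + (rec X. c.(b.X)\{a,b} + (b.(X + X) + b.a.0)) :: ··b··> v1, ··b··> v2, ··c··> v3
  v2 = a.0 :: ··a··> v4
  v3 = (b.(rec X. c.(b.X)\{a,b} + (b.(X + X) + b.a.0)))\{a,b} :: ∅
  v4 = 0 :: ∅
Trace ⟨a⟩ through P, begin at {u0}:
  [1] a ⇒ {u1}
  ✓ P
Trace ⟨a⟩ through Q, begin at {v0}:
  [1] a ⇒ ∅ (Q stuck)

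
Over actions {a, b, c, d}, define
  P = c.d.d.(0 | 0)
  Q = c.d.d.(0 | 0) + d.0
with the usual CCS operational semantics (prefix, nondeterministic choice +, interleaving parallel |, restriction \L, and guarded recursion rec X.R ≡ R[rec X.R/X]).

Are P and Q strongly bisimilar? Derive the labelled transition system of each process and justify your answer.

Reachable graph of P (4 states):
  m0 = c.d.d.(0 | 0) | -c-> m1
  m1 = d.d.(0 | 0) | -d-> m2
  m2 = d.(0 | 0) | -d-> m3
  m3 = 0 | 0 | stopped
Reachable graph of Q (5 states):
  n0 = c.d.d.(0 | 0) + d.0 | -c-> n1, -d-> n2
  n1 = d.d.(0 | 0) | -d-> n3
  n2 = 0 | stopped
  n3 = d.(0 | 0) | -d-> n4
  n4 = 0 | 0 | stopped
Bisimilarity quotient blocks:
  B0 = {m0}
  B1 = {m1, n1}
  B2 = {m2, n3}
  B3 = {m3, n2, n4}
  B4 = {n0}
m0 ∈ B0, n0 ∈ B4 → different blocks

not bisimilar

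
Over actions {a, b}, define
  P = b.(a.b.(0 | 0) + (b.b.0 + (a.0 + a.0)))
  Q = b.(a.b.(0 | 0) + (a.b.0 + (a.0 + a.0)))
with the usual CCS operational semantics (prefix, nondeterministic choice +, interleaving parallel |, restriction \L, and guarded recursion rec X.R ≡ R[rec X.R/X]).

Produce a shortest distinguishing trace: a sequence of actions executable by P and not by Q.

Reachable graph of P (6 states):
  p0 = b.(a.b.(0 | 0) + (b.b.0 + (a.0 + a.0))) has moves —b→ p1
  p1 = a.b.(0 | 0) + (b.b.0 + (a.0 + a.0)) has moves —a→ p2, —a→ p3, —b→ p4
  p2 = 0 has moves (no moves)
  p3 = b.(0 | 0) has moves —b→ p5
  p4 = b.0 has moves —b→ p2
  p5 = 0 | 0 has moves (no moves)
Reachable graph of Q (6 states):
  q0 = b.(a.b.(0 | 0) + (a.b.0 + (a.0 + a.0))) has moves —b→ q1
  q1 = a.b.(0 | 0) + (a.b.0 + (a.0 + a.0)) has moves —a→ q2, —a→ q3, —a→ q4
  q2 = 0 has moves (no moves)
  q3 = b.(0 | 0) has moves —b→ q5
  q4 = b.0 has moves —b→ q2
  q5 = 0 | 0 has moves (no moves)
Run σ = ⟨bb⟩ on P: start {p0}
  [1] b ⇒ {p1}
  [2] b ⇒ {p4}
  — P admits the full trace.
Run σ = ⟨bb⟩ on Q: start {q0}
  [1] b ⇒ {q1}
  [2] b ⇒ no successor for Q

bb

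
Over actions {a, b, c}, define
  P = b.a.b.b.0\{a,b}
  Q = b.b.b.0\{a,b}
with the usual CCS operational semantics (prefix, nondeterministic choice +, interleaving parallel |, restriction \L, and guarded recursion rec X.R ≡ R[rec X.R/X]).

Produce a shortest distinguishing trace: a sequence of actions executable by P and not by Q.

Reachable graph of P (5 states):
  s0 = b.a.b.b.0\{a,b} :: ··b··> s1
  s1 = a.b.b.0\{a,b} :: ··a··> s2
  s2 = b.b.0\{a,b} :: ··b··> s3
  s3 = b.0\{a,b} :: ··b··> s4
  s4 = 0\{a,b} :: (no moves)
Reachable graph of Q (4 states):
  t0 = b.b.b.0\{a,b} :: ··b··> t1
  t1 = b.b.0\{a,b} :: ··b··> t2
  t2 = b.0\{a,b} :: ··b··> t3
  t3 = 0\{a,b} :: (no moves)
Executing ba from P (initial set {s0}):
  step 1 (b): {s1}
  step 2 (a): {s2}
  P completes σ.
Executing ba from Q (initial set {t0}):
  step 1 (b): {t1}
  step 2 (a): no successor for Q

ba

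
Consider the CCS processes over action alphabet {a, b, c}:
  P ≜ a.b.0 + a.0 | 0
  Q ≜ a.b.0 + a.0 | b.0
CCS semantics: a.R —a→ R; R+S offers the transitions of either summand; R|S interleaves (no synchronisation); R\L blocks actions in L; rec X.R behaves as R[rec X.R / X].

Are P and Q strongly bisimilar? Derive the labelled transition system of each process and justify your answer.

P ≁ Q

LTS(P): 4 reachable states
  p0 = a.b.0 + a.0 | 0 has moves =a=> p1, =a=> p2
  p1 = 0 | 0 has moves (no moves)
  p2 = b.0 has moves =b=> p3
  p3 = 0 has moves (no moves)
LTS(Q): 6 reachable states
  q0 = a.b.0 + a.0 | b.0 has moves =a=> q1, =a=> q2, =b=> q3
  q1 = 0 | b.0 has moves =b=> q4
  q2 = b.0 has moves =b=> q5
  q3 = a.0 | 0 has moves =a=> q4
  q4 = 0 | 0 has moves (no moves)
  q5 = 0 has moves (no moves)
Coarsest stable partition (strong bisimilarity classes):
  B0 = {p0}
  B1 = {p1, p3, q4, q5}
  B2 = {p2, q1, q2}
  B3 = {q0}
  B4 = {q3}
p0 ∈ B0, q0 ∈ B3 → different blocks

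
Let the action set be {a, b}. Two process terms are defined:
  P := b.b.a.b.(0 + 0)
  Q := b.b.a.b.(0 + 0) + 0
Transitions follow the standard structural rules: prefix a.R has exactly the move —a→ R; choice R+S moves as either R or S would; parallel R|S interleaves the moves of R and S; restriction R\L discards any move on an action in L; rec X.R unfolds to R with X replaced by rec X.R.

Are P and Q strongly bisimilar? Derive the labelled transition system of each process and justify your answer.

P ~ Q

P's transition system — 5 states:
  p0 = b.b.a.b.(0 + 0) → =b=> p1
  p1 = b.a.b.(0 + 0) → =b=> p2
  p2 = a.b.(0 + 0) → =a=> p3
  p3 = b.(0 + 0) → =b=> p4
  p4 = 0 + 0 → ∅
Q's transition system — 5 states:
  q0 = b.b.a.b.(0 + 0) + 0 → =b=> q1
  q1 = b.a.b.(0 + 0) → =b=> q2
  q2 = a.b.(0 + 0) → =a=> q3
  q3 = b.(0 + 0) → =b=> q4
  q4 = 0 + 0 → ∅
Partition-refinement fixed point:
  B0 = {p0, q0}
  B1 = {p1, q1}
  B2 = {p2, q2}
  B3 = {p3, q3}
  B4 = {p4, q4}
p0 ∈ B0, q0 ∈ B0 → same block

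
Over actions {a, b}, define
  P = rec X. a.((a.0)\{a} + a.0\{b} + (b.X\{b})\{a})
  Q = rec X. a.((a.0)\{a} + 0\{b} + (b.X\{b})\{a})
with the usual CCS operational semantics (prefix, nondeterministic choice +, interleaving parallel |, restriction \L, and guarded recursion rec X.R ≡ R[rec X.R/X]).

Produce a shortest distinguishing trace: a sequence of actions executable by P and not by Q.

LTS(P): 4 reachable states
  p0 = rec X. a.((a.0)\{a} + a.0\{b} + (b.X\{b})\{a}) | -a-> p1
  p1 = (a.0)\{a} + a.0\{b} + (b.(rec X. a.((a.0)\{a} + a.0\{b} + (b.X\{b})\{a}))\{b})\{a} | -a-> p2, -b-> p3
  p2 = 0\{b} | ·
  p3 = (rec X. a.((a.0)\{a} + a.0\{b} + (b.X\{b})\{a}))\{b}\{a} | ·
LTS(Q): 3 reachable states
  q0 = rec X. a.((a.0)\{a} + 0\{b} + (b.X\{b})\{a}) | -a-> q1
  q1 = (a.0)\{a} + 0\{b} + (b.(rec X. a.((a.0)\{a} + 0\{b} + (b.X\{b})\{a}))\{b})\{a} | -b-> q2
  q2 = (rec X. a.((a.0)\{a} + 0\{b} + (b.X\{b})\{a}))\{b}\{a} | ·
Executing aa from P (initial set {p0}):
  [1] a ⇒ {p1}
  [2] a ⇒ {p2}
  P completes σ.
Executing aa from Q (initial set {q0}):
  [1] a ⇒ {q1}
  [2] a ⇒ ∅  — Q cannot continue

aa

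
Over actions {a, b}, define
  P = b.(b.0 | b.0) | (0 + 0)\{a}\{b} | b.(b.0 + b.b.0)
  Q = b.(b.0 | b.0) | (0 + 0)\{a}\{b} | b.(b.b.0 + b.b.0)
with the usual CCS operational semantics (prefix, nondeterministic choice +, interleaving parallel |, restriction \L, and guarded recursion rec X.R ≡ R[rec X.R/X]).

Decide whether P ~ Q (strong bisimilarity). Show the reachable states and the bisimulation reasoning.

not bisimilar

LTS(P): 20 reachable states
  u0 = b.(b.0 | b.0) | (0 + 0)\{a}\{b} | b.(b.0 + b.b.0) ⊢ —b→ u1, —b→ u2
  u1 = b.(b.0 | b.0) | (0 + 0)\{a}\{b} | (b.0 + b.b.0) ⊢ —b→ u3, —b→ u4, —b→ u5
  u2 = b.0 | b.0 | (0 + 0)\{a}\{b} | b.(b.0 + b.b.0) ⊢ —b→ u5, —b→ u6, —b→ u7
  u3 = b.(b.0 | b.0) | (0 + 0)\{a}\{b} | 0 ⊢ —b→ u8
  u4 = b.(b.0 | b.0) | (0 + 0)\{a}\{b} | b.0 ⊢ —b→ u3, —b→ u9
  u5 = b.0 | b.0 | (0 + 0)\{a}\{b} | (b.0 + b.b.0) ⊢ —b→ u10, —b→ u11, —b→ u8, —b→ u9
  u6 = 0 | b.0 | (0 + 0)\{a}\{b} | b.(b.0 + b.b.0) ⊢ —b→ u10, —b→ u12
  u7 = b.0 | 0 | (0 + 0)\{a}\{b} | b.(b.0 + b.b.0) ⊢ —b→ u11, —b→ u12
  u8 = b.0 | b.0 | (0 + 0)\{a}\{b} | 0 ⊢ —b→ u13, —b→ u14
  u9 = b.0 | b.0 | (0 + 0)\{a}\{b} | b.0 ⊢ —b→ u15, —b→ u16, —b→ u8
  u10 = 0 | b.0 | (0 + 0)\{a}\{b} | (b.0 + b.b.0) ⊢ —b→ u13, —b→ u15, —b→ u17
  u11 = b.0 | 0 | (0 + 0)\{a}\{b} | (b.0 + b.b.0) ⊢ —b→ u14, —b→ u16, —b→ u17
  u12 = 0 | 0 | (0 + 0)\{a}\{b} | b.(b.0 + b.b.0) ⊢ —b→ u17
  u13 = 0 | b.0 | (0 + 0)\{a}\{b} | 0 ⊢ —b→ u18
  u14 = b.0 | 0 | (0 + 0)\{a}\{b} | 0 ⊢ —b→ u18
  u15 = 0 | b.0 | (0 + 0)\{a}\{b} | b.0 ⊢ —b→ u13, —b→ u19
  u16 = b.0 | 0 | (0 + 0)\{a}\{b} | b.0 ⊢ —b→ u14, —b→ u19
  u17 = 0 | 0 | (0 + 0)\{a}\{b} | (b.0 + b.b.0) ⊢ —b→ u18, —b→ u19
  u18 = 0 | 0 | (0 + 0)\{a}\{b} | 0 ⊢ ∅
  u19 = 0 | 0 | (0 + 0)\{a}\{b} | b.0 ⊢ —b→ u18
LTS(Q): 20 reachable states
  v0 = b.(b.0 | b.0) | (0 + 0)\{a}\{b} | b.(b.b.0 + b.b.0) ⊢ —b→ v1, —b→ v2
  v1 = b.(b.0 | b.0) | (0 + 0)\{a}\{b} | (b.b.0 + b.b.0) ⊢ —b→ v3, —b→ v4
  v2 = b.0 | b.0 | (0 + 0)\{a}\{b} | b.(b.b.0 + b.b.0) ⊢ —b→ v4, —b→ v5, —b→ v6
  v3 = b.(b.0 | b.0) | (0 + 0)\{a}\{b} | b.0 ⊢ —b→ v7, —b→ v8
  v4 = b.0 | b.0 | (0 + 0)\{a}\{b} | (b.b.0 + b.b.0) ⊢ —b→ v10, —b→ v8, —b→ v9
  v5 = 0 | b.0 | (0 + 0)\{a}\{b} | b.(b.b.0 + b.b.0) ⊢ —b→ v11, —b→ v9
  v6 = b.0 | 0 | (0 + 0)\{a}\{b} | b.(b.b.0 + b.b.0) ⊢ —b→ v10, —b→ v11
  v7 = b.(b.0 | b.0) | (0 + 0)\{a}\{b} | 0 ⊢ —b→ v12
  v8 = b.0 | b.0 | (0 + 0)\{a}\{b} | b.0 ⊢ —b→ v12, —b→ v13, —b→ v14
  v9 = 0 | b.0 | (0 + 0)\{a}\{b} | (b.b.0 + b.b.0) ⊢ —b→ v13, —b→ v15
  v10 = b.0 | 0 | (0 + 0)\{a}\{b} | (b.b.0 + b.b.0) ⊢ —b→ v14, —b→ v15
  v11 = 0 | 0 | (0 + 0)\{a}\{b} | b.(b.b.0 + b.b.0) ⊢ —b→ v15
  v12 = b.0 | b.0 | (0 + 0)\{a}\{b} | 0 ⊢ —b→ v16, —b→ v17
  v13 = 0 | b.0 | (0 + 0)\{a}\{b} | b.0 ⊢ —b→ v16, —b→ v18
  v14 = b.0 | 0 | (0 + 0)\{a}\{b} | b.0 ⊢ —b→ v17, —b→ v18
  v15 = 0 | 0 | (0 + 0)\{a}\{b} | (b.b.0 + b.b.0) ⊢ —b→ v18
  v16 = 0 | b.0 | (0 + 0)\{a}\{b} | 0 ⊢ —b→ v19
  v17 = b.0 | 0 | (0 + 0)\{a}\{b} | 0 ⊢ —b→ v19
  v18 = 0 | 0 | (0 + 0)\{a}\{b} | b.0 ⊢ —b→ v19
  v19 = 0 | 0 | (0 + 0)\{a}\{b} | 0 ⊢ ∅
Coarsest stable partition (strong bisimilarity classes):
  B0 = {u0}
  B1 = {u1}
  B2 = {u3, u9, v10, v11, v7, v8, v9}
  B3 = {u15, u16, u8, v12, v13, v14, v15}
  B4 = {u13, u14, u19, v16, v17, v18}
  B5 = {u18, v19}
  B6 = {u4, v3, v4, v5, v6}
  B7 = {u5}
  B8 = {u10, u11}
  B9 = {u17}
  B10 = {u2}
  B11 = {u6, u7}
  B12 = {u12}
  B13 = {v0}
  B14 = {v1, v2}
u0 ∈ B0, v0 ∈ B13 → different blocks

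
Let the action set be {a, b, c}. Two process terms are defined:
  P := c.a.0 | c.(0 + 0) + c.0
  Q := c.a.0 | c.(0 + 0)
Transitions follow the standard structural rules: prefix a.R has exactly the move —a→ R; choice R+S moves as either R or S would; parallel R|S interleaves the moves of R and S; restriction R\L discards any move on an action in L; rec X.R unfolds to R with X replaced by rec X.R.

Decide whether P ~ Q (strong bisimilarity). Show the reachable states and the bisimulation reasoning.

not bisimilar

Reachable graph of P (7 states):
  s0 = c.a.0 | c.(0 + 0) + c.0 :: =c=> s1, =c=> s2, =c=> s3
  s1 = 0 :: (no moves)
  s2 = a.0 | c.(0 + 0) :: =a=> s4, =c=> s5
  s3 = c.a.0 | (0 + 0) :: =c=> s5
  s4 = 0 | c.(0 + 0) :: =c=> s6
  s5 = a.0 | (0 + 0) :: =a=> s6
  s6 = 0 | (0 + 0) :: (no moves)
Reachable graph of Q (6 states):
  t0 = c.a.0 | c.(0 + 0) :: =c=> t1, =c=> t2
  t1 = a.0 | c.(0 + 0) :: =a=> t3, =c=> t4
  t2 = c.a.0 | (0 + 0) :: =c=> t4
  t3 = 0 | c.(0 + 0) :: =c=> t5
  t4 = a.0 | (0 + 0) :: =a=> t5
  t5 = 0 | (0 + 0) :: (no moves)
Bisimilarity quotient blocks:
  B0 = {s0}
  B1 = {s2, t1}
  B2 = {s5, t4}
  B3 = {s1, s6, t5}
  B4 = {s4, t3}
  B5 = {s3, t2}
  B6 = {t0}
s0 ∈ B0, t0 ∈ B6 → different blocks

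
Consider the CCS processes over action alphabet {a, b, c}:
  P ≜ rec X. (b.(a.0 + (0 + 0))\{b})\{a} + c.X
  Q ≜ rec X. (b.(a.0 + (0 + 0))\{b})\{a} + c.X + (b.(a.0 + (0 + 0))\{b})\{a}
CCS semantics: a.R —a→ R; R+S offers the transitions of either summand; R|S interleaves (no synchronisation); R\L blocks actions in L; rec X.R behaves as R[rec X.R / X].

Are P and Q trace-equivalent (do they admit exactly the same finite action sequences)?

traces(P) = traces(Q)

LTS(P): 2 reachable states
  s0 = rec X. (b.(a.0 + (0 + 0))\{b})\{a} + c.X has moves -b-> s1, -c-> s0
  s1 = (a.0 + (0 + 0))\{b}\{a} has moves (no moves)
LTS(Q): 2 reachable states
  t0 = rec X. (b.(a.0 + (0 + 0))\{b})\{a} + c.X + (b.(a.0 + (0 + 0))\{b})\{a} has moves -b-> t1, -c-> t0
  t1 = (a.0 + (0 + 0))\{b}\{a} has moves (no moves)
Coarsest stable partition (strong bisimilarity classes):
  B0 = {s0, t0}
  B1 = {s1, t1}
s0 ∈ B0, t0 ∈ B0 → same block
Bisimilar ⇒ trace-equivalent.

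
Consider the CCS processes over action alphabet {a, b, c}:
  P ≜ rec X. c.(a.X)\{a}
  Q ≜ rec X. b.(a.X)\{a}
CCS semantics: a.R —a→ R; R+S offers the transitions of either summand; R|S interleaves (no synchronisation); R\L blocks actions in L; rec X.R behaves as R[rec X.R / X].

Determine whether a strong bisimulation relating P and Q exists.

Reachable graph of P (2 states):
  s0 = rec X. c.(a.X)\{a} has moves =c=> s1
  s1 = (a.(rec X. c.(a.X)\{a}))\{a} has moves deadlocked
Reachable graph of Q (2 states):
  t0 = rec X. b.(a.X)\{a} has moves =b=> t1
  t1 = (a.(rec X. b.(a.X)\{a}))\{a} has moves deadlocked
Bisimilarity quotient blocks:
  B0 = {s0}
  B1 = {s1, t1}
  B2 = {t0}
s0 ∈ B0, t0 ∈ B2 → different blocks

P ≁ Q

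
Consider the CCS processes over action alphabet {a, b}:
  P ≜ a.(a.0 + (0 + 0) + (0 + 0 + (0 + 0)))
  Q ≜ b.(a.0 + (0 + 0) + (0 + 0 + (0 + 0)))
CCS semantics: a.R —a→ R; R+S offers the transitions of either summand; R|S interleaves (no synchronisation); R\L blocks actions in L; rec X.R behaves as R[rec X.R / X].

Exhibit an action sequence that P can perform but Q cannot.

P's transition system — 3 states:
  u0 = a.(a.0 + (0 + 0) + (0 + 0 + (0 + 0))) → =a=> u1
  u1 = a.0 + (0 + 0) + (0 + 0 + (0 + 0)) → =a=> u2
  u2 = 0 → deadlocked
Q's transition system — 3 states:
  v0 = b.(a.0 + (0 + 0) + (0 + 0 + (0 + 0))) → =b=> v1
  v1 = a.0 + (0 + 0) + (0 + 0 + (0 + 0)) → =a=> v2
  v2 = 0 → deadlocked
Trace ⟨a⟩ through P, begin at {u0}:
  step 1 (a): {u1}
  — P admits the full trace.
Trace ⟨a⟩ through Q, begin at {v0}:
  step 1 (a): ∅ (Q stuck)

a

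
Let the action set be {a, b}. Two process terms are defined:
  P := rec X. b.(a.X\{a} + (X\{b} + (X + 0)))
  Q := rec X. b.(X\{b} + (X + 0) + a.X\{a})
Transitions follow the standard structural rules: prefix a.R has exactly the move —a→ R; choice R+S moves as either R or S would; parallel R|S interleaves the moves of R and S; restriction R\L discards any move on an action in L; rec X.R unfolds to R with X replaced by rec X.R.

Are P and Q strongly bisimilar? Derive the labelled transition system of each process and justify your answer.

YES

LTS(P): 4 reachable states
  m0 = rec X. b.(a.X\{a} + (X\{b} + (X + 0))) | =b=> m1
  m1 = a.(rec X. b.(a.X\{a} + (X\{b} + (X + 0))))\{a} + ((rec X. b.(a.X\{a} + (X\{b} + (X + 0))))\{b} + ((rec X. b.(a.X\{a} + (X\{b} + (X + 0)))) + 0)) | =a=> m2, =b=> m1
  m2 = (rec X. b.(a.X\{a} + (X\{b} + (X + 0))))\{a} | =b=> m3
  m3 = (a.(rec X. b.(a.X\{a} + (X\{b} + (X + 0))))\{a} + ((rec X. b.(a.X\{a} + (X\{b} + (X + 0))))\{b} + ((rec X. b.(a.X\{a} + (X\{b} + (X + 0)))) + 0)))\{a} | =b=> m3
LTS(Q): 4 reachable states
  n0 = rec X. b.(X\{b} + (X + 0) + a.X\{a}) | =b=> n1
  n1 = (rec X. b.(X\{b} + (X + 0) + a.X\{a}))\{b} + ((rec X. b.(X\{b} + (X + 0) + a.X\{a})) + 0) + a.(rec X. b.(X\{b} + (X + 0) + a.X\{a}))\{a} | =a=> n2, =b=> n1
  n2 = (rec X. b.(X\{b} + (X + 0) + a.X\{a}))\{a} | =b=> n3
  n3 = ((rec X. b.(X\{b} + (X + 0) + a.X\{a}))\{b} + ((rec X. b.(X\{b} + (X + 0) + a.X\{a})) + 0) + a.(rec X. b.(X\{b} + (X + 0) + a.X\{a}))\{a})\{a} | =b=> n3
Coarsest stable partition (strong bisimilarity classes):
  B0 = {m0, n0}
  B1 = {m1, n1}
  B2 = {m2, m3, n2, n3}
m0 ∈ B0, n0 ∈ B0 → same block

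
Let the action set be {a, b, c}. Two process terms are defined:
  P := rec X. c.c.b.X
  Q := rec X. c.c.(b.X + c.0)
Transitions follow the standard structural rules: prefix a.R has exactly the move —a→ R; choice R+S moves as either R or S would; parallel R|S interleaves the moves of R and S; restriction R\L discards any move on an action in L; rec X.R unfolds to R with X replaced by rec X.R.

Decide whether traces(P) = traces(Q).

LTS(P): 3 reachable states
  m0 = rec X. c.c.b.X :: =c=> m1
  m1 = c.b.(rec X. c.c.b.X) :: =c=> m2
  m2 = b.(rec X. c.c.b.X) :: =b=> m0
LTS(Q): 4 reachable states
  n0 = rec X. c.c.(b.X + c.0) :: =c=> n1
  n1 = c.(b.(rec X. c.c.(b.X + c.0)) + c.0) :: =c=> n2
  n2 = b.(rec X. c.c.(b.X + c.0)) + c.0 :: =b=> n0, =c=> n3
  n3 = 0 :: stopped
Trace ⟨ccc⟩ through Q, begin at {n0}:
  after c @ step 1: {n1}
  after c @ step 2: {n2}
  after c @ step 3: {n3}
  Q completes σ.
Trace ⟨ccc⟩ through P, begin at {m0}:
  after c @ step 1: {m1}
  after c @ step 2: {m2}
  after c @ step 3: ∅  — P cannot continue

trace-distinct — witness ⟨ccc⟩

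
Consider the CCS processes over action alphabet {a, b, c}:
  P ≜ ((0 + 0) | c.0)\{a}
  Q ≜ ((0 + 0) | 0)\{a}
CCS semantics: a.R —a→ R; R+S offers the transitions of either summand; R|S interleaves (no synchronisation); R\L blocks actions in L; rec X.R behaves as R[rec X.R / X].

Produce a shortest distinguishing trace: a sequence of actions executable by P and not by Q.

LTS(P): 2 reachable states
  s0 = ((0 + 0) | c.0)\{a} ⊢ =c=> s1
  s1 = ((0 + 0) | 0)\{a} ⊢ (no moves)
LTS(Q): 1 reachable states
  t0 = ((0 + 0) | 0)\{a} ⊢ (no moves)
Trace ⟨c⟩ through P, begin at {s0}:
  [1] c ⇒ {s1}
  P completes σ.
Trace ⟨c⟩ through Q, begin at {t0}:
  [1] c ⇒ ∅ (Q stuck)

c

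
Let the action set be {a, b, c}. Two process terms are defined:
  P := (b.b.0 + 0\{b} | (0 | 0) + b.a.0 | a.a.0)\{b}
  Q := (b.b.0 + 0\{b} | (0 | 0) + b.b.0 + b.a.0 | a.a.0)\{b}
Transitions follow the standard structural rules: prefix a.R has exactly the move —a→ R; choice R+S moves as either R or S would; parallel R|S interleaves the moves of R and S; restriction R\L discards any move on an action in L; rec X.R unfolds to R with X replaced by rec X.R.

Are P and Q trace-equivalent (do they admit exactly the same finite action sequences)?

traces(P) = traces(Q)

P's transition system — 3 states:
  p0 = (b.b.0 + 0\{b} | (0 | 0) + b.a.0 | a.a.0)\{b} has moves —a→ p1
  p1 = (b.a.0 | a.0)\{b} has moves —a→ p2
  p2 = (b.a.0 | 0)\{b} has moves (no moves)
Q's transition system — 3 states:
  q0 = (b.b.0 + 0\{b} | (0 | 0) + b.b.0 + b.a.0 | a.a.0)\{b} has moves —a→ q1
  q1 = (b.a.0 | a.0)\{b} has moves —a→ q2
  q2 = (b.a.0 | 0)\{b} has moves (no moves)
Partition-refinement fixed point:
  B0 = {p0, q0}
  B1 = {p1, q1}
  B2 = {p2, q2}
p0 ∈ B0, q0 ∈ B0 → same block
Bisimilar ⇒ trace-equivalent.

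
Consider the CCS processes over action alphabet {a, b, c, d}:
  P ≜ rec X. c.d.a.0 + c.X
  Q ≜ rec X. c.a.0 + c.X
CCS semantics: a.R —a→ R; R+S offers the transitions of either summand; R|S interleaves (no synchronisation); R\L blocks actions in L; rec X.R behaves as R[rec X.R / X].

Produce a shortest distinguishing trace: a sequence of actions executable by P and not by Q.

cd

LTS(P): 4 reachable states
  p0 = rec X. c.d.a.0 + c.X ⊢ -c-> p0, -c-> p1
  p1 = d.a.0 ⊢ -d-> p2
  p2 = a.0 ⊢ -a-> p3
  p3 = 0 ⊢ (no moves)
LTS(Q): 3 reachable states
  q0 = rec X. c.a.0 + c.X ⊢ -c-> q0, -c-> q1
  q1 = a.0 ⊢ -a-> q2
  q2 = 0 ⊢ (no moves)
Trace ⟨cd⟩ through P, begin at {p0}:
  [1] c ⇒ {p0, p1}
  [2] d ⇒ {p2}
  — P admits the full trace.
Trace ⟨cd⟩ through Q, begin at {q0}:
  [1] c ⇒ {q0, q1}
  [2] d ⇒ no successor for Q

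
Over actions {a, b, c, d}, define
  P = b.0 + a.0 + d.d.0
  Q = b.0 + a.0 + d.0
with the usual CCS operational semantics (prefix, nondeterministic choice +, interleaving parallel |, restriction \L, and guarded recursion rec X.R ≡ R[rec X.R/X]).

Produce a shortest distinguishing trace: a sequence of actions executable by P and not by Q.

dd

P's transition system — 3 states:
  s0 = b.0 + a.0 + d.d.0 | -a-> s1, -b-> s1, -d-> s2
  s1 = 0 | deadlocked
  s2 = d.0 | -d-> s1
Q's transition system — 2 states:
  t0 = b.0 + a.0 + d.0 | -a-> t1, -b-> t1, -d-> t1
  t1 = 0 | deadlocked
Run σ = ⟨dd⟩ on P: start {s0}
  after d @ step 1: {s2}
  after d @ step 2: {s1}
  — P admits the full trace.
Run σ = ⟨dd⟩ on Q: start {t0}
  after d @ step 1: {t1}
  after d @ step 2: ∅  — Q cannot continue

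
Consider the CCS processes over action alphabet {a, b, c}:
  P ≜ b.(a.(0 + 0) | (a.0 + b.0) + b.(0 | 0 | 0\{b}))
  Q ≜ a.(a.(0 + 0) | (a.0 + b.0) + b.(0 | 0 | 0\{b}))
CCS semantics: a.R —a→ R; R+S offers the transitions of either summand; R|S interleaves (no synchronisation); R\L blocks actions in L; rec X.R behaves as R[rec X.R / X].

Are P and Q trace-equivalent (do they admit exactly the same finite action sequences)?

LTS(P): 6 reachable states
  s0 = b.(a.(0 + 0) | (a.0 + b.0) + b.(0 | 0 | 0\{b})) → =b=> s1
  s1 = a.(0 + 0) | (a.0 + b.0) + b.(0 | 0 | 0\{b}) → =a=> s2, =a=> s3, =b=> s3, =b=> s4
  s2 = (0 + 0) | (a.0 + b.0) → =a=> s5, =b=> s5
  s3 = a.(0 + 0) | 0 → =a=> s5
  s4 = 0 | 0 | 0\{b} → ∅
  s5 = (0 + 0) | 0 → ∅
LTS(Q): 6 reachable states
  t0 = a.(a.(0 + 0) | (a.0 + b.0) + b.(0 | 0 | 0\{b})) → =a=> t1
  t1 = a.(0 + 0) | (a.0 + b.0) + b.(0 | 0 | 0\{b}) → =a=> t2, =a=> t3, =b=> t3, =b=> t4
  t2 = (0 + 0) | (a.0 + b.0) → =a=> t5, =b=> t5
  t3 = a.(0 + 0) | 0 → =a=> t5
  t4 = 0 | 0 | 0\{b} → ∅
  t5 = (0 + 0) | 0 → ∅
Run σ = ⟨b⟩ on P: start {s0}
  after b @ step 1: {s1}
  — P admits the full trace.
Run σ = ⟨b⟩ on Q: start {t0}
  after b @ step 1: ∅  — Q cannot continue

NO — witness ⟨b⟩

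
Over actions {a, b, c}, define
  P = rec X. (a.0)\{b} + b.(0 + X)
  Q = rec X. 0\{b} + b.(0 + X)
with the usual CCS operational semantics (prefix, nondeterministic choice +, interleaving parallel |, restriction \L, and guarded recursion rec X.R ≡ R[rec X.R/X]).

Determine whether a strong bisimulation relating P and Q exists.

P's transition system — 3 states:
  s0 = rec X. (a.0)\{b} + b.(0 + X) → ··a··> s1, ··b··> s2
  s1 = 0\{b} → deadlocked
  s2 = 0 + (rec X. (a.0)\{b} + b.(0 + X)) → ··a··> s1, ··b··> s2
Q's transition system — 2 states:
  t0 = rec X. 0\{b} + b.(0 + X) → ··b··> t1
  t1 = 0 + (rec X. 0\{b} + b.(0 + X)) → ··b··> t1
Partition-refinement fixed point:
  B0 = {s0, s2}
  B1 = {s1}
  B2 = {t0, t1}
s0 ∈ B0, t0 ∈ B2 → different blocks

NO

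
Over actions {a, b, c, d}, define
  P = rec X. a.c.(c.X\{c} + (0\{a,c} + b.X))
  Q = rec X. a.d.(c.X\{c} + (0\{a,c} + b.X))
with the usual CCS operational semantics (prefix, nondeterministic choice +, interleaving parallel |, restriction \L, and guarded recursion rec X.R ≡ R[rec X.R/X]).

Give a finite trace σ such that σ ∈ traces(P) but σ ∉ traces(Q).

P's transition system — 5 states:
  m0 = rec X. a.c.(c.X\{c} + (0\{a,c} + b.X)) has moves ··a··> m1
  m1 = c.(c.(rec X. a.c.(c.X\{c} + (0\{a,c} + b.X)))\{c} + (0\{a,c} + b.(rec X. a.c.(c.X\{c} + (0\{a,c} + b.X))))) has moves ··c··> m2
  m2 = c.(rec X. a.c.(c.X\{c} + (0\{a,c} + b.X)))\{c} + (0\{a,c} + b.(rec X. a.c.(c.X\{c} + (0\{a,c} + b.X)))) has moves ··b··> m0, ··c··> m3
  m3 = (rec X. a.c.(c.X\{c} + (0\{a,c} + b.X)))\{c} has moves ··a··> m4
  m4 = (c.(c.(rec X. a.c.(c.X\{c} + (0\{a,c} + b.X)))\{c} + (0\{a,c} + b.(rec X. a.c.(c.X\{c} + (0\{a,c} + b.X))))))\{c} has moves stopped
Q's transition system — 6 states:
  n0 = rec X. a.d.(c.X\{c} + (0\{a,c} + b.X)) has moves ··a··> n1
  n1 = d.(c.(rec X. a.d.(c.X\{c} + (0\{a,c} + b.X)))\{c} + (0\{a,c} + b.(rec X. a.d.(c.X\{c} + (0\{a,c} + b.X))))) has moves ··d··> n2
  n2 = c.(rec X. a.d.(c.X\{c} + (0\{a,c} + b.X)))\{c} + (0\{a,c} + b.(rec X. a.d.(c.X\{c} + (0\{a,c} + b.X)))) has moves ··b··> n0, ··c··> n3
  n3 = (rec X. a.d.(c.X\{c} + (0\{a,c} + b.X)))\{c} has moves ··a··> n4
  n4 = (d.(c.(rec X. a.d.(c.X\{c} + (0\{a,c} + b.X)))\{c} + (0\{a,c} + b.(rec X. a.d.(c.X\{c} + (0\{a,c} + b.X))))))\{c} has moves ··d··> n5
  n5 = (c.(rec X. a.d.(c.X\{c} + (0\{a,c} + b.X)))\{c} + (0\{a,c} + b.(rec X. a.d.(c.X\{c} + (0\{a,c} + b.X)))))\{c} has moves ··b··> n3
Executing ac from P (initial set {m0}):
  after a @ step 1: {m1}
  after c @ step 2: {m2}
  ✓ P
Executing ac from Q (initial set {n0}):
  after a @ step 1: {n1}
  after c @ step 2: ∅  — Q cannot continue

ac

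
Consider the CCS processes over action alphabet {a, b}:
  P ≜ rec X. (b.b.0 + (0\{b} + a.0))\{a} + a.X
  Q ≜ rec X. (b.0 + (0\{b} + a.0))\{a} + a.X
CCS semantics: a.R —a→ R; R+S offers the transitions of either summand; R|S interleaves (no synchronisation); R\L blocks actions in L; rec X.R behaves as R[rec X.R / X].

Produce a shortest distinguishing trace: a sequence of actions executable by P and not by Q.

P's transition system — 3 states:
  u0 = rec X. (b.b.0 + (0\{b} + a.0))\{a} + a.X → =a=> u0, =b=> u1
  u1 = (b.0)\{a} → =b=> u2
  u2 = 0\{a} → stopped
Q's transition system — 2 states:
  v0 = rec X. (b.0 + (0\{b} + a.0))\{a} + a.X → =a=> v0, =b=> v1
  v1 = 0\{a} → stopped
Run σ = ⟨bb⟩ on P: start {u0}
  after b @ step 1: {u1}
  after b @ step 2: {u2}
  — P admits the full trace.
Run σ = ⟨bb⟩ on Q: start {v0}
  after b @ step 1: {v1}
  after b @ step 2: no successor for Q

bb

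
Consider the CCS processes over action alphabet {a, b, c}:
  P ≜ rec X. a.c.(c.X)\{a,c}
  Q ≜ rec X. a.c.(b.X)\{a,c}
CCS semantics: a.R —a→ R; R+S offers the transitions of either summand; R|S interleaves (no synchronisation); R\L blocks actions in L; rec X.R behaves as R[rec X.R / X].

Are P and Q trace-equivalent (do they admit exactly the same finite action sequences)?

LTS(P): 3 reachable states
  u0 = rec X. a.c.(c.X)\{a,c} has moves =a=> u1
  u1 = c.(c.(rec X. a.c.(c.X)\{a,c}))\{a,c} has moves =c=> u2
  u2 = (c.(rec X. a.c.(c.X)\{a,c}))\{a,c} has moves (no moves)
LTS(Q): 4 reachable states
  v0 = rec X. a.c.(b.X)\{a,c} has moves =a=> v1
  v1 = c.(b.(rec X. a.c.(b.X)\{a,c}))\{a,c} has moves =c=> v2
  v2 = (b.(rec X. a.c.(b.X)\{a,c}))\{a,c} has moves =b=> v3
  v3 = (rec X. a.c.(b.X)\{a,c})\{a,c} has moves (no moves)
Executing acb from Q (initial set {v0}):
  after a @ step 1: {v1}
  after c @ step 2: {v2}
  after b @ step 3: {v3}
  Q completes σ.
Executing acb from P (initial set {u0}):
  after a @ step 1: {u1}
  after c @ step 2: {u2}
  after b @ step 3: ∅ (P stuck)

NO — witness ⟨acb⟩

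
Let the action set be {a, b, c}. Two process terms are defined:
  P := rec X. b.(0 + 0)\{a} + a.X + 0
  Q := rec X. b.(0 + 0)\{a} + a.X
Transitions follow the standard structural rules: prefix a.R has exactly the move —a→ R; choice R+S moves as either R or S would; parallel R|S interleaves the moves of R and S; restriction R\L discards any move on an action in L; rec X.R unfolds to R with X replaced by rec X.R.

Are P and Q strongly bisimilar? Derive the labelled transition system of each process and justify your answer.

bisimilar

Reachable graph of P (2 states):
  u0 = rec X. b.(0 + 0)\{a} + a.X + 0 :: —a→ u0, —b→ u1
  u1 = (0 + 0)\{a} :: deadlocked
Reachable graph of Q (2 states):
  v0 = rec X. b.(0 + 0)\{a} + a.X :: —a→ v0, —b→ v1
  v1 = (0 + 0)\{a} :: deadlocked
Bisimilarity quotient blocks:
  B0 = {u0, v0}
  B1 = {u1, v1}
u0 ∈ B0, v0 ∈ B0 → same block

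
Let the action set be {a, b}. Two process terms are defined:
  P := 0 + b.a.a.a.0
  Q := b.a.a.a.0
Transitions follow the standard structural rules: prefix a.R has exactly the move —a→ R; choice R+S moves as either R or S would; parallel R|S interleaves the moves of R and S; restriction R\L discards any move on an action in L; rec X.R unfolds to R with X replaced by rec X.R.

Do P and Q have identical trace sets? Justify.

trace-equivalent

Reachable graph of P (5 states):
  p0 = 0 + b.a.a.a.0 ⊢ -b-> p1
  p1 = a.a.a.0 ⊢ -a-> p2
  p2 = a.a.0 ⊢ -a-> p3
  p3 = a.0 ⊢ -a-> p4
  p4 = 0 ⊢ ∅
Reachable graph of Q (5 states):
  q0 = b.a.a.a.0 ⊢ -b-> q1
  q1 = a.a.a.0 ⊢ -a-> q2
  q2 = a.a.0 ⊢ -a-> q3
  q3 = a.0 ⊢ -a-> q4
  q4 = 0 ⊢ ∅
Coarsest stable partition (strong bisimilarity classes):
  B0 = {p0, q0}
  B1 = {p1, q1}
  B2 = {p2, q2}
  B3 = {p3, q3}
  B4 = {p4, q4}
p0 ∈ B0, q0 ∈ B0 → same block
Bisimilar ⇒ trace-equivalent.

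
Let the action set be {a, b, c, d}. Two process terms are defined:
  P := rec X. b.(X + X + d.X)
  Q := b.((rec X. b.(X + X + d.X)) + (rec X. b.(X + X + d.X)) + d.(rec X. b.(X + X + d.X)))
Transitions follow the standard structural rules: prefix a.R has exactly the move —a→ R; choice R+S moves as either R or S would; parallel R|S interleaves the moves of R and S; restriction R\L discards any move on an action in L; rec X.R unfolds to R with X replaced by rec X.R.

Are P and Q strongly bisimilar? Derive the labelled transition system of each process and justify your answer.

YES

P's transition system — 2 states:
  m0 = rec X. b.(X + X + d.X) :: ··b··> m1
  m1 = (rec X. b.(X + X + d.X)) + (rec X. b.(X + X + d.X)) + d.(rec X. b.(X + X + d.X)) :: ··b··> m1, ··d··> m0
Q's transition system — 3 states:
  n0 = b.((rec X. b.(X + X + d.X)) + (rec X. b.(X + X + d.X)) + d.(rec X. b.(X + X + d.X))) :: ··b··> n1
  n1 = (rec X. b.(X + X + d.X)) + (rec X. b.(X + X + d.X)) + d.(rec X. b.(X + X + d.X)) :: ··b··> n1, ··d··> n2
  n2 = rec X. b.(X + X + d.X) :: ··b··> n1
Coarsest stable partition (strong bisimilarity classes):
  B0 = {m0, n0, n2}
  B1 = {m1, n1}
m0 ∈ B0, n0 ∈ B0 → same block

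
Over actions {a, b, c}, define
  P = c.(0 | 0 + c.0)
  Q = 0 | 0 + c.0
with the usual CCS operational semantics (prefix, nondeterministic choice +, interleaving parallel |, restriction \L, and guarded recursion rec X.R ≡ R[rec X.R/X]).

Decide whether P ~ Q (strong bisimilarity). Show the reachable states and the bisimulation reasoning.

LTS(P): 3 reachable states
  s0 = c.(0 | 0 + c.0) ⊢ ··c··> s1
  s1 = 0 | 0 + c.0 ⊢ ··c··> s2
  s2 = 0 ⊢ ·
LTS(Q): 2 reachable states
  t0 = 0 | 0 + c.0 ⊢ ··c··> t1
  t1 = 0 ⊢ ·
Bisimilarity quotient blocks:
  B0 = {s0}
  B1 = {s1, t0}
  B2 = {s2, t1}
s0 ∈ B0, t0 ∈ B1 → different blocks

P ≁ Q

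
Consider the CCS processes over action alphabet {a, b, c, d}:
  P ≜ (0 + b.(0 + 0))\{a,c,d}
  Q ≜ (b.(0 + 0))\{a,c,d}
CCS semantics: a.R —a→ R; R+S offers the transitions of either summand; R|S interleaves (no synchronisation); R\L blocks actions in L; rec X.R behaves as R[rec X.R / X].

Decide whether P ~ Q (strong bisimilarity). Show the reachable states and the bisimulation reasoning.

Reachable graph of P (2 states):
  p0 = (0 + b.(0 + 0))\{a,c,d} → --b--▸ p1
  p1 = (0 + 0)\{a,c,d} → stopped
Reachable graph of Q (2 states):
  q0 = (b.(0 + 0))\{a,c,d} → --b--▸ q1
  q1 = (0 + 0)\{a,c,d} → stopped
Bisimilarity quotient blocks:
  B0 = {p0, q0}
  B1 = {p1, q1}
p0 ∈ B0, q0 ∈ B0 → same block

bisimilar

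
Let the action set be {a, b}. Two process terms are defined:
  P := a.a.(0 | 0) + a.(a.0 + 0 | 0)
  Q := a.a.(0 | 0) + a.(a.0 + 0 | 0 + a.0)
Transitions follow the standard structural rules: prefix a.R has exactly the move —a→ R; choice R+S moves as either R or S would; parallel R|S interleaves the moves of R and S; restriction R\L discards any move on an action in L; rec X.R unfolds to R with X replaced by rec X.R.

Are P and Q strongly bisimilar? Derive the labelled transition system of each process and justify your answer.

YES

LTS(P): 5 reachable states
  s0 = a.a.(0 | 0) + a.(a.0 + 0 | 0) ⊢ -a-> s1, -a-> s2
  s1 = a.(0 | 0) ⊢ -a-> s3
  s2 = a.0 + 0 | 0 ⊢ -a-> s4
  s3 = 0 | 0 ⊢ ·
  s4 = 0 ⊢ ·
LTS(Q): 5 reachable states
  t0 = a.a.(0 | 0) + a.(a.0 + 0 | 0 + a.0) ⊢ -a-> t1, -a-> t2
  t1 = a.(0 | 0) ⊢ -a-> t3
  t2 = a.0 + 0 | 0 + a.0 ⊢ -a-> t4
  t3 = 0 | 0 ⊢ ·
  t4 = 0 ⊢ ·
Coarsest stable partition (strong bisimilarity classes):
  B0 = {s0, t0}
  B1 = {s1, s2, t1, t2}
  B2 = {s3, s4, t3, t4}
s0 ∈ B0, t0 ∈ B0 → same block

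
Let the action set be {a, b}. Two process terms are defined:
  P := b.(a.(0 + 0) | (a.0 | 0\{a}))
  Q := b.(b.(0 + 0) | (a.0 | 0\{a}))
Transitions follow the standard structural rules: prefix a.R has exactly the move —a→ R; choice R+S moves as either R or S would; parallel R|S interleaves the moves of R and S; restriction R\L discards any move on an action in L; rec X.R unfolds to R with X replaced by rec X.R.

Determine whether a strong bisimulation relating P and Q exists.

Reachable graph of P (5 states):
  m0 = b.(a.(0 + 0) | (a.0 | 0\{a})) ⊢ =b=> m1
  m1 = a.(0 + 0) | (a.0 | 0\{a}) ⊢ =a=> m2, =a=> m3
  m2 = (0 + 0) | (a.0 | 0\{a}) ⊢ =a=> m4
  m3 = a.(0 + 0) | (0 | 0\{a}) ⊢ =a=> m4
  m4 = (0 + 0) | (0 | 0\{a}) ⊢ deadlocked
Reachable graph of Q (5 states):
  n0 = b.(b.(0 + 0) | (a.0 | 0\{a})) ⊢ =b=> n1
  n1 = b.(0 + 0) | (a.0 | 0\{a}) ⊢ =a=> n2, =b=> n3
  n2 = b.(0 + 0) | (0 | 0\{a}) ⊢ =b=> n4
  n3 = (0 + 0) | (a.0 | 0\{a}) ⊢ =a=> n4
  n4 = (0 + 0) | (0 | 0\{a}) ⊢ deadlocked
Coarsest stable partition (strong bisimilarity classes):
  B0 = {m0}
  B1 = {m1}
  B2 = {m2, m3, n3}
  B3 = {m4, n4}
  B4 = {n0}
  B5 = {n1}
  B6 = {n2}
m0 ∈ B0, n0 ∈ B4 → different blocks

not bisimilar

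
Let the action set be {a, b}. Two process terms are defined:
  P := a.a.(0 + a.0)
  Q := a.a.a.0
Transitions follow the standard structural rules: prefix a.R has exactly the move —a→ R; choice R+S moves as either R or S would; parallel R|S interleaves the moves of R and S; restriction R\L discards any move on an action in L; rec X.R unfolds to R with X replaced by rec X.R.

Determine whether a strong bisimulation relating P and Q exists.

YES

LTS(P): 4 reachable states
  s0 = a.a.(0 + a.0) ⊢ -a-> s1
  s1 = a.(0 + a.0) ⊢ -a-> s2
  s2 = 0 + a.0 ⊢ -a-> s3
  s3 = 0 ⊢ deadlocked
LTS(Q): 4 reachable states
  t0 = a.a.a.0 ⊢ -a-> t1
  t1 = a.a.0 ⊢ -a-> t2
  t2 = a.0 ⊢ -a-> t3
  t3 = 0 ⊢ deadlocked
Partition-refinement fixed point:
  B0 = {s0, t0}
  B1 = {s1, t1}
  B2 = {s2, t2}
  B3 = {s3, t3}
s0 ∈ B0, t0 ∈ B0 → same block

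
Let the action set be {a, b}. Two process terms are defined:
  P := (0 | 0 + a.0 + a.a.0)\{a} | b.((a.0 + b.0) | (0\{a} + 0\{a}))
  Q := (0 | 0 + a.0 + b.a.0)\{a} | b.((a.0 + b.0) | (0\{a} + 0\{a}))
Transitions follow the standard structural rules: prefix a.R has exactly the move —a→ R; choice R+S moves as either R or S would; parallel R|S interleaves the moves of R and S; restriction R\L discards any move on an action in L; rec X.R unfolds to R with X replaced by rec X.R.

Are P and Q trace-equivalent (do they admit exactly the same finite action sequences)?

LTS(P): 3 reachable states
  p0 = (0 | 0 + a.0 + a.a.0)\{a} | b.((a.0 + b.0) | (0\{a} + 0\{a})) ⊢ =b=> p1
  p1 = (0 | 0 + a.0 + a.a.0)\{a} | ((a.0 + b.0) | (0\{a} + 0\{a})) ⊢ =a=> p2, =b=> p2
  p2 = (0 | 0 + a.0 + a.a.0)\{a} | (0 | (0\{a} + 0\{a})) ⊢ ∅
LTS(Q): 6 reachable states
  q0 = (0 | 0 + a.0 + b.a.0)\{a} | b.((a.0 + b.0) | (0\{a} + 0\{a})) ⊢ =b=> q1, =b=> q2
  q1 = (0 | 0 + a.0 + b.a.0)\{a} | ((a.0 + b.0) | (0\{a} + 0\{a})) ⊢ =a=> q3, =b=> q3, =b=> q4
  q2 = (a.0)\{a} | b.((a.0 + b.0) | (0\{a} + 0\{a})) ⊢ =b=> q4
  q3 = (0 | 0 + a.0 + b.a.0)\{a} | (0 | (0\{a} + 0\{a})) ⊢ =b=> q5
  q4 = (a.0)\{a} | ((a.0 + b.0) | (0\{a} + 0\{a})) ⊢ =a=> q5, =b=> q5
  q5 = (a.0)\{a} | (0 | (0\{a} + 0\{a})) ⊢ ∅
Trace ⟨bab⟩ through Q, begin at {q0}:
  step 1 (b): {q1, q2}
  step 2 (a): {q3}
  step 3 (b): {q5}
  — Q admits the full trace.
Trace ⟨bab⟩ through P, begin at {p0}:
  step 1 (b): {p1}
  step 2 (a): {p2}
  step 3 (b): ∅  — P cannot continue

NO — witness ⟨bab⟩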